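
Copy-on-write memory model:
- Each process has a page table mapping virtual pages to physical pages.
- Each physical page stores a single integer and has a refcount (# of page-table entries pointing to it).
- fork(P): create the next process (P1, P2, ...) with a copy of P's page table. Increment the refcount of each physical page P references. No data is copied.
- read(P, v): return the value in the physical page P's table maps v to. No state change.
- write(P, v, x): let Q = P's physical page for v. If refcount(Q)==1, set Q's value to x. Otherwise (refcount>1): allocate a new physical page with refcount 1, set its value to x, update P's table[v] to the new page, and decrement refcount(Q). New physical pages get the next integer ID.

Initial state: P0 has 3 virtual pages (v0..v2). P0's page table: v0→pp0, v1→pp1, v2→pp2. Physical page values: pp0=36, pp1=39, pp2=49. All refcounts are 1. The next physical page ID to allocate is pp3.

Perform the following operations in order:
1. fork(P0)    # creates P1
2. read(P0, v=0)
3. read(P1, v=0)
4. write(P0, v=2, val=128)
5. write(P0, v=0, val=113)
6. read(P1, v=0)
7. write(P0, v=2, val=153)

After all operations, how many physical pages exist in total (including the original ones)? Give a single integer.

Op 1: fork(P0) -> P1. 3 ppages; refcounts: pp0:2 pp1:2 pp2:2
Op 2: read(P0, v0) -> 36. No state change.
Op 3: read(P1, v0) -> 36. No state change.
Op 4: write(P0, v2, 128). refcount(pp2)=2>1 -> COPY to pp3. 4 ppages; refcounts: pp0:2 pp1:2 pp2:1 pp3:1
Op 5: write(P0, v0, 113). refcount(pp0)=2>1 -> COPY to pp4. 5 ppages; refcounts: pp0:1 pp1:2 pp2:1 pp3:1 pp4:1
Op 6: read(P1, v0) -> 36. No state change.
Op 7: write(P0, v2, 153). refcount(pp3)=1 -> write in place. 5 ppages; refcounts: pp0:1 pp1:2 pp2:1 pp3:1 pp4:1

Answer: 5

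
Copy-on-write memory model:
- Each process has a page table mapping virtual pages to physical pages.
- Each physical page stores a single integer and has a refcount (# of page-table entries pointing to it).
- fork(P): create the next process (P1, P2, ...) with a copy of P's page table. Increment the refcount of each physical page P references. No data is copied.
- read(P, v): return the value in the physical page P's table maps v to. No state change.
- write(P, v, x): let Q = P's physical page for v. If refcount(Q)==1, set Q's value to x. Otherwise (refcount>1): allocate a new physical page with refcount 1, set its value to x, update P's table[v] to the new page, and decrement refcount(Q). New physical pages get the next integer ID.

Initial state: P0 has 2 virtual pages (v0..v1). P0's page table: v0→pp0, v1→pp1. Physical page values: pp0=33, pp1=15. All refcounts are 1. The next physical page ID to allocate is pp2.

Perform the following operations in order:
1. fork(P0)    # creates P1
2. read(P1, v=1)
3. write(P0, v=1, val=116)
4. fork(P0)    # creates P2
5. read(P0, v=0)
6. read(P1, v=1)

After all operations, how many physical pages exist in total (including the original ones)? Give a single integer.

Answer: 3

Derivation:
Op 1: fork(P0) -> P1. 2 ppages; refcounts: pp0:2 pp1:2
Op 2: read(P1, v1) -> 15. No state change.
Op 3: write(P0, v1, 116). refcount(pp1)=2>1 -> COPY to pp2. 3 ppages; refcounts: pp0:2 pp1:1 pp2:1
Op 4: fork(P0) -> P2. 3 ppages; refcounts: pp0:3 pp1:1 pp2:2
Op 5: read(P0, v0) -> 33. No state change.
Op 6: read(P1, v1) -> 15. No state change.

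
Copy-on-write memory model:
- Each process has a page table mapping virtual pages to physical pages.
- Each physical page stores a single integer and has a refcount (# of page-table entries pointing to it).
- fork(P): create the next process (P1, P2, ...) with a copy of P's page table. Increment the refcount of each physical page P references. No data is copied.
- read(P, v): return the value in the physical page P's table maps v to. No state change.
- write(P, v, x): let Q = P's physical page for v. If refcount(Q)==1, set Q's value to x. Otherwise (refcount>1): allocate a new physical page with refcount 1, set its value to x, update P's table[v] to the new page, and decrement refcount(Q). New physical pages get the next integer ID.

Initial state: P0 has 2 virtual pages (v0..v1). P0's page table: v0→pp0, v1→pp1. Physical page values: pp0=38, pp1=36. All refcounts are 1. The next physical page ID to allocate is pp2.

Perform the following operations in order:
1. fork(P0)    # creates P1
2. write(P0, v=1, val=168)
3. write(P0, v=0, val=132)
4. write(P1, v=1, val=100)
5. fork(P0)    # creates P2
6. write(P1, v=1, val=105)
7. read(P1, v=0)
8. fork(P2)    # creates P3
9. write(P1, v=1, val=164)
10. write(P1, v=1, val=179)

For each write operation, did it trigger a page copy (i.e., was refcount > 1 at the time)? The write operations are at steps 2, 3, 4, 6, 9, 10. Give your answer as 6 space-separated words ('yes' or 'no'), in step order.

Op 1: fork(P0) -> P1. 2 ppages; refcounts: pp0:2 pp1:2
Op 2: write(P0, v1, 168). refcount(pp1)=2>1 -> COPY to pp2. 3 ppages; refcounts: pp0:2 pp1:1 pp2:1
Op 3: write(P0, v0, 132). refcount(pp0)=2>1 -> COPY to pp3. 4 ppages; refcounts: pp0:1 pp1:1 pp2:1 pp3:1
Op 4: write(P1, v1, 100). refcount(pp1)=1 -> write in place. 4 ppages; refcounts: pp0:1 pp1:1 pp2:1 pp3:1
Op 5: fork(P0) -> P2. 4 ppages; refcounts: pp0:1 pp1:1 pp2:2 pp3:2
Op 6: write(P1, v1, 105). refcount(pp1)=1 -> write in place. 4 ppages; refcounts: pp0:1 pp1:1 pp2:2 pp3:2
Op 7: read(P1, v0) -> 38. No state change.
Op 8: fork(P2) -> P3. 4 ppages; refcounts: pp0:1 pp1:1 pp2:3 pp3:3
Op 9: write(P1, v1, 164). refcount(pp1)=1 -> write in place. 4 ppages; refcounts: pp0:1 pp1:1 pp2:3 pp3:3
Op 10: write(P1, v1, 179). refcount(pp1)=1 -> write in place. 4 ppages; refcounts: pp0:1 pp1:1 pp2:3 pp3:3

yes yes no no no no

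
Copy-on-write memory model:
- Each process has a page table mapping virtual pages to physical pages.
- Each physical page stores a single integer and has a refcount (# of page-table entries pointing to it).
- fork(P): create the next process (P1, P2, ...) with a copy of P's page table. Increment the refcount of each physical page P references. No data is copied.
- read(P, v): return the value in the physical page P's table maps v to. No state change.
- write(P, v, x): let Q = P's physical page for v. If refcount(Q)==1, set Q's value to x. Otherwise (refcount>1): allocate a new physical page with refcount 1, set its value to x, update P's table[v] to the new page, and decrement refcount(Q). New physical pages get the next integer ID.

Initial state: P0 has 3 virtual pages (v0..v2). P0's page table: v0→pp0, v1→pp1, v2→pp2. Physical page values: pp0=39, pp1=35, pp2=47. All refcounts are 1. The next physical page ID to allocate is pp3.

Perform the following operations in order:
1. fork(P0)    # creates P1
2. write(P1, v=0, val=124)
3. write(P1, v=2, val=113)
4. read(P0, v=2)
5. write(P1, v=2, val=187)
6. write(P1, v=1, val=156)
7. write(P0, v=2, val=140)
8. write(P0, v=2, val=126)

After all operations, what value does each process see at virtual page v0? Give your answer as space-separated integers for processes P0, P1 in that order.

Answer: 39 124

Derivation:
Op 1: fork(P0) -> P1. 3 ppages; refcounts: pp0:2 pp1:2 pp2:2
Op 2: write(P1, v0, 124). refcount(pp0)=2>1 -> COPY to pp3. 4 ppages; refcounts: pp0:1 pp1:2 pp2:2 pp3:1
Op 3: write(P1, v2, 113). refcount(pp2)=2>1 -> COPY to pp4. 5 ppages; refcounts: pp0:1 pp1:2 pp2:1 pp3:1 pp4:1
Op 4: read(P0, v2) -> 47. No state change.
Op 5: write(P1, v2, 187). refcount(pp4)=1 -> write in place. 5 ppages; refcounts: pp0:1 pp1:2 pp2:1 pp3:1 pp4:1
Op 6: write(P1, v1, 156). refcount(pp1)=2>1 -> COPY to pp5. 6 ppages; refcounts: pp0:1 pp1:1 pp2:1 pp3:1 pp4:1 pp5:1
Op 7: write(P0, v2, 140). refcount(pp2)=1 -> write in place. 6 ppages; refcounts: pp0:1 pp1:1 pp2:1 pp3:1 pp4:1 pp5:1
Op 8: write(P0, v2, 126). refcount(pp2)=1 -> write in place. 6 ppages; refcounts: pp0:1 pp1:1 pp2:1 pp3:1 pp4:1 pp5:1
P0: v0 -> pp0 = 39
P1: v0 -> pp3 = 124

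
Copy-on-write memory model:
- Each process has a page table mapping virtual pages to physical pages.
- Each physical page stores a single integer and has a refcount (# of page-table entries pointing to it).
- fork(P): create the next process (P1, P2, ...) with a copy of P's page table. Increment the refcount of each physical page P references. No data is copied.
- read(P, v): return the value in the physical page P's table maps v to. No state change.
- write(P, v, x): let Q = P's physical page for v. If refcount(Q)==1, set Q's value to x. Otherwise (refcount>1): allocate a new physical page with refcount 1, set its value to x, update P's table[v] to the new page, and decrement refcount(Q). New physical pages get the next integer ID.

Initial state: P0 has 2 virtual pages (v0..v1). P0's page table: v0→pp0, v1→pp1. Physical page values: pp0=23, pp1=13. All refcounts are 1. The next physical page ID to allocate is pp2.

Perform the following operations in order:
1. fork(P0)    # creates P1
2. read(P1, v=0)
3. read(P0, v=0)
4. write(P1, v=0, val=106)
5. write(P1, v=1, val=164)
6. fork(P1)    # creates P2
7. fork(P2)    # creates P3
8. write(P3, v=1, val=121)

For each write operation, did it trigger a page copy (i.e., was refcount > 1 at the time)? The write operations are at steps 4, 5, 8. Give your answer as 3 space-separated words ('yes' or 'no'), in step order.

Op 1: fork(P0) -> P1. 2 ppages; refcounts: pp0:2 pp1:2
Op 2: read(P1, v0) -> 23. No state change.
Op 3: read(P0, v0) -> 23. No state change.
Op 4: write(P1, v0, 106). refcount(pp0)=2>1 -> COPY to pp2. 3 ppages; refcounts: pp0:1 pp1:2 pp2:1
Op 5: write(P1, v1, 164). refcount(pp1)=2>1 -> COPY to pp3. 4 ppages; refcounts: pp0:1 pp1:1 pp2:1 pp3:1
Op 6: fork(P1) -> P2. 4 ppages; refcounts: pp0:1 pp1:1 pp2:2 pp3:2
Op 7: fork(P2) -> P3. 4 ppages; refcounts: pp0:1 pp1:1 pp2:3 pp3:3
Op 8: write(P3, v1, 121). refcount(pp3)=3>1 -> COPY to pp4. 5 ppages; refcounts: pp0:1 pp1:1 pp2:3 pp3:2 pp4:1

yes yes yes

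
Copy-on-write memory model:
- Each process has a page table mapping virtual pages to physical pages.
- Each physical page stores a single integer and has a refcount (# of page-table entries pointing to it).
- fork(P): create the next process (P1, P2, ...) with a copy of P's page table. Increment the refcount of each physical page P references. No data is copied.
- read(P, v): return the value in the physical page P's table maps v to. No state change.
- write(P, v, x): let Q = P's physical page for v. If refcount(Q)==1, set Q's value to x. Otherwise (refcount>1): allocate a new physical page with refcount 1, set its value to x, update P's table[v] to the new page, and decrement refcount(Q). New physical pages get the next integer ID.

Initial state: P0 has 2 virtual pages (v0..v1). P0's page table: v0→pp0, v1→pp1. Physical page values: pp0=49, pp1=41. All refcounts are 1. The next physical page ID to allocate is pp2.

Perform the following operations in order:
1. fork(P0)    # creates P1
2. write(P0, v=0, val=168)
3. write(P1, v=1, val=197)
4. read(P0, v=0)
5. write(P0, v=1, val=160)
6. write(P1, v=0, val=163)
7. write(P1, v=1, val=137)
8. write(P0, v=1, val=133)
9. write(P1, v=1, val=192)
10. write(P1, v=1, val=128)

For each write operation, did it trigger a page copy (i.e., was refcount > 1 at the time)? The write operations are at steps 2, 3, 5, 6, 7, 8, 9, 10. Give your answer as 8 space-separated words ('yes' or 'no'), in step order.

Op 1: fork(P0) -> P1. 2 ppages; refcounts: pp0:2 pp1:2
Op 2: write(P0, v0, 168). refcount(pp0)=2>1 -> COPY to pp2. 3 ppages; refcounts: pp0:1 pp1:2 pp2:1
Op 3: write(P1, v1, 197). refcount(pp1)=2>1 -> COPY to pp3. 4 ppages; refcounts: pp0:1 pp1:1 pp2:1 pp3:1
Op 4: read(P0, v0) -> 168. No state change.
Op 5: write(P0, v1, 160). refcount(pp1)=1 -> write in place. 4 ppages; refcounts: pp0:1 pp1:1 pp2:1 pp3:1
Op 6: write(P1, v0, 163). refcount(pp0)=1 -> write in place. 4 ppages; refcounts: pp0:1 pp1:1 pp2:1 pp3:1
Op 7: write(P1, v1, 137). refcount(pp3)=1 -> write in place. 4 ppages; refcounts: pp0:1 pp1:1 pp2:1 pp3:1
Op 8: write(P0, v1, 133). refcount(pp1)=1 -> write in place. 4 ppages; refcounts: pp0:1 pp1:1 pp2:1 pp3:1
Op 9: write(P1, v1, 192). refcount(pp3)=1 -> write in place. 4 ppages; refcounts: pp0:1 pp1:1 pp2:1 pp3:1
Op 10: write(P1, v1, 128). refcount(pp3)=1 -> write in place. 4 ppages; refcounts: pp0:1 pp1:1 pp2:1 pp3:1

yes yes no no no no no no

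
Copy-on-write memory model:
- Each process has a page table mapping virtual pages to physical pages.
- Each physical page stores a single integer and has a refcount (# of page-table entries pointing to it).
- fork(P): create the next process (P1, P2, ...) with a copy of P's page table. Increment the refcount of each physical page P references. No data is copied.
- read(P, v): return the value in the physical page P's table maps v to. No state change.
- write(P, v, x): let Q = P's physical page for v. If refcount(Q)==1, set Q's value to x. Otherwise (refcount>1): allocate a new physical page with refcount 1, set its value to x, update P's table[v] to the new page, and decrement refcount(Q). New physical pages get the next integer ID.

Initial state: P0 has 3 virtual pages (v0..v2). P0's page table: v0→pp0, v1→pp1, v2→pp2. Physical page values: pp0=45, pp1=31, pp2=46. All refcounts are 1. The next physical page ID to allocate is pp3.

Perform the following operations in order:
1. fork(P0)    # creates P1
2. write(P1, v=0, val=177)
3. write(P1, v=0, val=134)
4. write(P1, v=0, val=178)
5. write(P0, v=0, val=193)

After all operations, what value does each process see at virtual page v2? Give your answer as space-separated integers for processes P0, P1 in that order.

Answer: 46 46

Derivation:
Op 1: fork(P0) -> P1. 3 ppages; refcounts: pp0:2 pp1:2 pp2:2
Op 2: write(P1, v0, 177). refcount(pp0)=2>1 -> COPY to pp3. 4 ppages; refcounts: pp0:1 pp1:2 pp2:2 pp3:1
Op 3: write(P1, v0, 134). refcount(pp3)=1 -> write in place. 4 ppages; refcounts: pp0:1 pp1:2 pp2:2 pp3:1
Op 4: write(P1, v0, 178). refcount(pp3)=1 -> write in place. 4 ppages; refcounts: pp0:1 pp1:2 pp2:2 pp3:1
Op 5: write(P0, v0, 193). refcount(pp0)=1 -> write in place. 4 ppages; refcounts: pp0:1 pp1:2 pp2:2 pp3:1
P0: v2 -> pp2 = 46
P1: v2 -> pp2 = 46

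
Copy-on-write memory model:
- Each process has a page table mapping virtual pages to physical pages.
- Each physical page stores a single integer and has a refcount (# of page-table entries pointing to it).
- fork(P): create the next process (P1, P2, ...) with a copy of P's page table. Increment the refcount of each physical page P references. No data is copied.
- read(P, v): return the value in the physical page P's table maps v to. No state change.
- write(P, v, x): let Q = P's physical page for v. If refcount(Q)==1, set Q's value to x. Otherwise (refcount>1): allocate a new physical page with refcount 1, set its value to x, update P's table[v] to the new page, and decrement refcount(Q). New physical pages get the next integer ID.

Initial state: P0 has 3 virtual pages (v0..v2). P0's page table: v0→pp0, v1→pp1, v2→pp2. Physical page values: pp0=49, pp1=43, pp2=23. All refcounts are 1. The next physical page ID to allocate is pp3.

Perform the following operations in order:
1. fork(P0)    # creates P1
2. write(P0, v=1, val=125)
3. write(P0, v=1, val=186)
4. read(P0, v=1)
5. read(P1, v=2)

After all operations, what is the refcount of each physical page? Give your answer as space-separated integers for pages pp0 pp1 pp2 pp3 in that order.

Op 1: fork(P0) -> P1. 3 ppages; refcounts: pp0:2 pp1:2 pp2:2
Op 2: write(P0, v1, 125). refcount(pp1)=2>1 -> COPY to pp3. 4 ppages; refcounts: pp0:2 pp1:1 pp2:2 pp3:1
Op 3: write(P0, v1, 186). refcount(pp3)=1 -> write in place. 4 ppages; refcounts: pp0:2 pp1:1 pp2:2 pp3:1
Op 4: read(P0, v1) -> 186. No state change.
Op 5: read(P1, v2) -> 23. No state change.

Answer: 2 1 2 1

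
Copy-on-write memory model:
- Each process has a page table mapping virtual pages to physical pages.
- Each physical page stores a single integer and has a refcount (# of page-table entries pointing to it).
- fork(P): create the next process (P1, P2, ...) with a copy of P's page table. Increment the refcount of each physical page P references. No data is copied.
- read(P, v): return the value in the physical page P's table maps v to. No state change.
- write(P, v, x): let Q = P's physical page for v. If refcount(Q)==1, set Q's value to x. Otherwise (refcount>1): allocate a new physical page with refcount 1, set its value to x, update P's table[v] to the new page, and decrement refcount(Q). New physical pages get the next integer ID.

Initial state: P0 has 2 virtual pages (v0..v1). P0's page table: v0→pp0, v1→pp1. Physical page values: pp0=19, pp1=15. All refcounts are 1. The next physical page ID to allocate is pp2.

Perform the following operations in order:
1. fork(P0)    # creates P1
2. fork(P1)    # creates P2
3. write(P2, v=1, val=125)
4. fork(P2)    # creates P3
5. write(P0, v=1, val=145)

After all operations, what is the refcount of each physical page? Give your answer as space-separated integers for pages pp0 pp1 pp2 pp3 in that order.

Op 1: fork(P0) -> P1. 2 ppages; refcounts: pp0:2 pp1:2
Op 2: fork(P1) -> P2. 2 ppages; refcounts: pp0:3 pp1:3
Op 3: write(P2, v1, 125). refcount(pp1)=3>1 -> COPY to pp2. 3 ppages; refcounts: pp0:3 pp1:2 pp2:1
Op 4: fork(P2) -> P3. 3 ppages; refcounts: pp0:4 pp1:2 pp2:2
Op 5: write(P0, v1, 145). refcount(pp1)=2>1 -> COPY to pp3. 4 ppages; refcounts: pp0:4 pp1:1 pp2:2 pp3:1

Answer: 4 1 2 1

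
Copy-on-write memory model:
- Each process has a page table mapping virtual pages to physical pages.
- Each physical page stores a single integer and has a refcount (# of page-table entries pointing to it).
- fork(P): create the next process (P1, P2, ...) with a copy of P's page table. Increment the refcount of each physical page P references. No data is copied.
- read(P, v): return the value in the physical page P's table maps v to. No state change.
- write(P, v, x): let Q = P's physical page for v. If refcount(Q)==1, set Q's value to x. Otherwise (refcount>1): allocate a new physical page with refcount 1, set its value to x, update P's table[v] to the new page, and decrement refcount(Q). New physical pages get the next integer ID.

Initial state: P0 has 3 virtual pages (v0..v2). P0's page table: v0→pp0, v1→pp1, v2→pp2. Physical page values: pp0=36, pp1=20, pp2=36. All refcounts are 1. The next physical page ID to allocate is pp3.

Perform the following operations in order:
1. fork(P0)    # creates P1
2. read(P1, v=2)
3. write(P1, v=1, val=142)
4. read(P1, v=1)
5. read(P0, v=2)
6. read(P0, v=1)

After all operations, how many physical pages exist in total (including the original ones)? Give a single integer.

Op 1: fork(P0) -> P1. 3 ppages; refcounts: pp0:2 pp1:2 pp2:2
Op 2: read(P1, v2) -> 36. No state change.
Op 3: write(P1, v1, 142). refcount(pp1)=2>1 -> COPY to pp3. 4 ppages; refcounts: pp0:2 pp1:1 pp2:2 pp3:1
Op 4: read(P1, v1) -> 142. No state change.
Op 5: read(P0, v2) -> 36. No state change.
Op 6: read(P0, v1) -> 20. No state change.

Answer: 4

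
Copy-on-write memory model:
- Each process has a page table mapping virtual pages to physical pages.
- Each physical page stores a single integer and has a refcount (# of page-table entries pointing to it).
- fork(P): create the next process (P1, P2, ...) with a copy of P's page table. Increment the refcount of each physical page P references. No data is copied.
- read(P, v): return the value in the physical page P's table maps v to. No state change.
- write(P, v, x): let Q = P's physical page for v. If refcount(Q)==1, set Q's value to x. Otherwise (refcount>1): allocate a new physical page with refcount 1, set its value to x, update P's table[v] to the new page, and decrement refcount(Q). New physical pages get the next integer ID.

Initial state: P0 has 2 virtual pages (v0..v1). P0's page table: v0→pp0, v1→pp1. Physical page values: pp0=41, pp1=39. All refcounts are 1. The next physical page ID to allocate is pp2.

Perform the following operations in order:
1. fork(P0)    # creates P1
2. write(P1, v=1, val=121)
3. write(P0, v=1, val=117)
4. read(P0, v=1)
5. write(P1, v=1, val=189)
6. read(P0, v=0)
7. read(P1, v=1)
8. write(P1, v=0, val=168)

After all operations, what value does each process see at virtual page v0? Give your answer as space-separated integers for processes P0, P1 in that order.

Answer: 41 168

Derivation:
Op 1: fork(P0) -> P1. 2 ppages; refcounts: pp0:2 pp1:2
Op 2: write(P1, v1, 121). refcount(pp1)=2>1 -> COPY to pp2. 3 ppages; refcounts: pp0:2 pp1:1 pp2:1
Op 3: write(P0, v1, 117). refcount(pp1)=1 -> write in place. 3 ppages; refcounts: pp0:2 pp1:1 pp2:1
Op 4: read(P0, v1) -> 117. No state change.
Op 5: write(P1, v1, 189). refcount(pp2)=1 -> write in place. 3 ppages; refcounts: pp0:2 pp1:1 pp2:1
Op 6: read(P0, v0) -> 41. No state change.
Op 7: read(P1, v1) -> 189. No state change.
Op 8: write(P1, v0, 168). refcount(pp0)=2>1 -> COPY to pp3. 4 ppages; refcounts: pp0:1 pp1:1 pp2:1 pp3:1
P0: v0 -> pp0 = 41
P1: v0 -> pp3 = 168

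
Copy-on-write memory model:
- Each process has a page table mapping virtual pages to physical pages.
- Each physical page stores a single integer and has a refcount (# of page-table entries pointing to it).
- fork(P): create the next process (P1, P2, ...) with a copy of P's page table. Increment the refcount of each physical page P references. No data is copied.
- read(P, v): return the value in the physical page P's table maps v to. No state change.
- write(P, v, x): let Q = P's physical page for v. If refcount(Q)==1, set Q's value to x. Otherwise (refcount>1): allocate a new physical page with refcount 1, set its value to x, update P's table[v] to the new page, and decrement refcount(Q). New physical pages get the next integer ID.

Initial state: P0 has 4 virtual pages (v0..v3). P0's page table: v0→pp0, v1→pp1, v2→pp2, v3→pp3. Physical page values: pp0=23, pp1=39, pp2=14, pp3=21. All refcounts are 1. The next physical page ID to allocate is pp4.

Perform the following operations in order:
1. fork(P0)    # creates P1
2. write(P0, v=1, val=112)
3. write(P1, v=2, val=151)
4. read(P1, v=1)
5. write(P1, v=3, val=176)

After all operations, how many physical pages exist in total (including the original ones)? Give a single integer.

Answer: 7

Derivation:
Op 1: fork(P0) -> P1. 4 ppages; refcounts: pp0:2 pp1:2 pp2:2 pp3:2
Op 2: write(P0, v1, 112). refcount(pp1)=2>1 -> COPY to pp4. 5 ppages; refcounts: pp0:2 pp1:1 pp2:2 pp3:2 pp4:1
Op 3: write(P1, v2, 151). refcount(pp2)=2>1 -> COPY to pp5. 6 ppages; refcounts: pp0:2 pp1:1 pp2:1 pp3:2 pp4:1 pp5:1
Op 4: read(P1, v1) -> 39. No state change.
Op 5: write(P1, v3, 176). refcount(pp3)=2>1 -> COPY to pp6. 7 ppages; refcounts: pp0:2 pp1:1 pp2:1 pp3:1 pp4:1 pp5:1 pp6:1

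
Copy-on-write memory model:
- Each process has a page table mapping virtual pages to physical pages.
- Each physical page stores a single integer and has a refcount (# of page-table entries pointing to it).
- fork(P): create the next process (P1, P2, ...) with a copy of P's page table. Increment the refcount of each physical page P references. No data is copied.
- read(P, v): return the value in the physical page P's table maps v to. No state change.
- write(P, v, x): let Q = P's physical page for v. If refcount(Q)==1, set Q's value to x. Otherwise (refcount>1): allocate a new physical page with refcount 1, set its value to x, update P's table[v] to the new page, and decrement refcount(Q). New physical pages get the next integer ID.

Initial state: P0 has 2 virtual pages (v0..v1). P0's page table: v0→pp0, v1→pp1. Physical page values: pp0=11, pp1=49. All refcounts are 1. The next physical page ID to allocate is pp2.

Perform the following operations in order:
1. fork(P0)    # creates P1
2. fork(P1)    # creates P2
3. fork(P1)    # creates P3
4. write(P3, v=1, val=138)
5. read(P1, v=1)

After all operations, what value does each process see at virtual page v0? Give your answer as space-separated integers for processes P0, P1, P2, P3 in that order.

Op 1: fork(P0) -> P1. 2 ppages; refcounts: pp0:2 pp1:2
Op 2: fork(P1) -> P2. 2 ppages; refcounts: pp0:3 pp1:3
Op 3: fork(P1) -> P3. 2 ppages; refcounts: pp0:4 pp1:4
Op 4: write(P3, v1, 138). refcount(pp1)=4>1 -> COPY to pp2. 3 ppages; refcounts: pp0:4 pp1:3 pp2:1
Op 5: read(P1, v1) -> 49. No state change.
P0: v0 -> pp0 = 11
P1: v0 -> pp0 = 11
P2: v0 -> pp0 = 11
P3: v0 -> pp0 = 11

Answer: 11 11 11 11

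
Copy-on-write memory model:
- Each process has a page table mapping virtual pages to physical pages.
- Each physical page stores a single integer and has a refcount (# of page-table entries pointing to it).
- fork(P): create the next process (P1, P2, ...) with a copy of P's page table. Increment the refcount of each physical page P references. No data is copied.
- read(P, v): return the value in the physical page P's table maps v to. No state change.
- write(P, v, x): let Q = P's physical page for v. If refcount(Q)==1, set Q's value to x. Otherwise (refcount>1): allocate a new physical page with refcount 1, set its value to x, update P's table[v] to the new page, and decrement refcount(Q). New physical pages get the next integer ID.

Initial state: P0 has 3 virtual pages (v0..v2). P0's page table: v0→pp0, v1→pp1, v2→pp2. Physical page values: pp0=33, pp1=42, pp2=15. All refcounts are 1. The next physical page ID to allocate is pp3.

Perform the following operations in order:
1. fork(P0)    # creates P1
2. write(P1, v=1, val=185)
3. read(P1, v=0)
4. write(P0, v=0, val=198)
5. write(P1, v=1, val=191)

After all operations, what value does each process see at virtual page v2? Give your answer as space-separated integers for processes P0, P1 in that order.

Op 1: fork(P0) -> P1. 3 ppages; refcounts: pp0:2 pp1:2 pp2:2
Op 2: write(P1, v1, 185). refcount(pp1)=2>1 -> COPY to pp3. 4 ppages; refcounts: pp0:2 pp1:1 pp2:2 pp3:1
Op 3: read(P1, v0) -> 33. No state change.
Op 4: write(P0, v0, 198). refcount(pp0)=2>1 -> COPY to pp4. 5 ppages; refcounts: pp0:1 pp1:1 pp2:2 pp3:1 pp4:1
Op 5: write(P1, v1, 191). refcount(pp3)=1 -> write in place. 5 ppages; refcounts: pp0:1 pp1:1 pp2:2 pp3:1 pp4:1
P0: v2 -> pp2 = 15
P1: v2 -> pp2 = 15

Answer: 15 15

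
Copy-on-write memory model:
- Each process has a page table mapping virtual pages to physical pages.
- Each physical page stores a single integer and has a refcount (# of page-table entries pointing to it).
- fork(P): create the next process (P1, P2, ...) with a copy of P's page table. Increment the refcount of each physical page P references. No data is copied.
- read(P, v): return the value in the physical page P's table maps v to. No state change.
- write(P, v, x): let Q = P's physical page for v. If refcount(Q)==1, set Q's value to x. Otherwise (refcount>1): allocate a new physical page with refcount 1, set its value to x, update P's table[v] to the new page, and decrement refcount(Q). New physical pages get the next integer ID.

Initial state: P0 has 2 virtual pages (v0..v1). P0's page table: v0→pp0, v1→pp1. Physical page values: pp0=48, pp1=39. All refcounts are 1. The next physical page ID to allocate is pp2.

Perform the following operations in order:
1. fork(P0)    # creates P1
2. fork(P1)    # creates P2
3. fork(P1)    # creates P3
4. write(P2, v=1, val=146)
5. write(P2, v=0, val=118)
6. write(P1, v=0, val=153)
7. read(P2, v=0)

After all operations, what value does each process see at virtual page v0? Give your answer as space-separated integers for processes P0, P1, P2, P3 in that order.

Op 1: fork(P0) -> P1. 2 ppages; refcounts: pp0:2 pp1:2
Op 2: fork(P1) -> P2. 2 ppages; refcounts: pp0:3 pp1:3
Op 3: fork(P1) -> P3. 2 ppages; refcounts: pp0:4 pp1:4
Op 4: write(P2, v1, 146). refcount(pp1)=4>1 -> COPY to pp2. 3 ppages; refcounts: pp0:4 pp1:3 pp2:1
Op 5: write(P2, v0, 118). refcount(pp0)=4>1 -> COPY to pp3. 4 ppages; refcounts: pp0:3 pp1:3 pp2:1 pp3:1
Op 6: write(P1, v0, 153). refcount(pp0)=3>1 -> COPY to pp4. 5 ppages; refcounts: pp0:2 pp1:3 pp2:1 pp3:1 pp4:1
Op 7: read(P2, v0) -> 118. No state change.
P0: v0 -> pp0 = 48
P1: v0 -> pp4 = 153
P2: v0 -> pp3 = 118
P3: v0 -> pp0 = 48

Answer: 48 153 118 48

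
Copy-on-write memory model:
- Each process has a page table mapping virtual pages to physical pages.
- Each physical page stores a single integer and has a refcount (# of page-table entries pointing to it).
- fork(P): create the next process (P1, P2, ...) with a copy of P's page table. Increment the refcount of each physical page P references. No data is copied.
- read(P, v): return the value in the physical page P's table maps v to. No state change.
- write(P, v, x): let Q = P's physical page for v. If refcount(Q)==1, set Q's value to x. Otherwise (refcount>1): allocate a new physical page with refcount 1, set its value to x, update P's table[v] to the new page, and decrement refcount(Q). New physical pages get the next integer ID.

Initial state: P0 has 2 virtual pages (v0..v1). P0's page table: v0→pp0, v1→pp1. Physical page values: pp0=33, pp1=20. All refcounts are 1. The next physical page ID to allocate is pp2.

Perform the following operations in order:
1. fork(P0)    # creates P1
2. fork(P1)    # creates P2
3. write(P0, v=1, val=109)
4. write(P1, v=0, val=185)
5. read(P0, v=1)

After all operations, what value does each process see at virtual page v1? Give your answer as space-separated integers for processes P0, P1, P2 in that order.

Op 1: fork(P0) -> P1. 2 ppages; refcounts: pp0:2 pp1:2
Op 2: fork(P1) -> P2. 2 ppages; refcounts: pp0:3 pp1:3
Op 3: write(P0, v1, 109). refcount(pp1)=3>1 -> COPY to pp2. 3 ppages; refcounts: pp0:3 pp1:2 pp2:1
Op 4: write(P1, v0, 185). refcount(pp0)=3>1 -> COPY to pp3. 4 ppages; refcounts: pp0:2 pp1:2 pp2:1 pp3:1
Op 5: read(P0, v1) -> 109. No state change.
P0: v1 -> pp2 = 109
P1: v1 -> pp1 = 20
P2: v1 -> pp1 = 20

Answer: 109 20 20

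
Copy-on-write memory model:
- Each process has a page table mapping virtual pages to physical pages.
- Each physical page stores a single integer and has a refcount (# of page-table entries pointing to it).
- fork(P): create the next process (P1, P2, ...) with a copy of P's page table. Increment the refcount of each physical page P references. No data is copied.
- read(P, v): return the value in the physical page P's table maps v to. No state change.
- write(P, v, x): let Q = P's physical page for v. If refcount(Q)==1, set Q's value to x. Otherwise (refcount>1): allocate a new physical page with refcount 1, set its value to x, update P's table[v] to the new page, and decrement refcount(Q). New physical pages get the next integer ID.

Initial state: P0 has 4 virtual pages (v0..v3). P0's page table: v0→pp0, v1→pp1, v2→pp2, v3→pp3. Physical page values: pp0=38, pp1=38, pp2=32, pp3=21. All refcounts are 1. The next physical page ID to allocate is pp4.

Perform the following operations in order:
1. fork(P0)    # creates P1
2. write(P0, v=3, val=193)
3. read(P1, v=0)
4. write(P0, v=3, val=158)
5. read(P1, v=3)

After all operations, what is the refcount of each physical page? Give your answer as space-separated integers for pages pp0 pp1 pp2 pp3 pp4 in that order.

Op 1: fork(P0) -> P1. 4 ppages; refcounts: pp0:2 pp1:2 pp2:2 pp3:2
Op 2: write(P0, v3, 193). refcount(pp3)=2>1 -> COPY to pp4. 5 ppages; refcounts: pp0:2 pp1:2 pp2:2 pp3:1 pp4:1
Op 3: read(P1, v0) -> 38. No state change.
Op 4: write(P0, v3, 158). refcount(pp4)=1 -> write in place. 5 ppages; refcounts: pp0:2 pp1:2 pp2:2 pp3:1 pp4:1
Op 5: read(P1, v3) -> 21. No state change.

Answer: 2 2 2 1 1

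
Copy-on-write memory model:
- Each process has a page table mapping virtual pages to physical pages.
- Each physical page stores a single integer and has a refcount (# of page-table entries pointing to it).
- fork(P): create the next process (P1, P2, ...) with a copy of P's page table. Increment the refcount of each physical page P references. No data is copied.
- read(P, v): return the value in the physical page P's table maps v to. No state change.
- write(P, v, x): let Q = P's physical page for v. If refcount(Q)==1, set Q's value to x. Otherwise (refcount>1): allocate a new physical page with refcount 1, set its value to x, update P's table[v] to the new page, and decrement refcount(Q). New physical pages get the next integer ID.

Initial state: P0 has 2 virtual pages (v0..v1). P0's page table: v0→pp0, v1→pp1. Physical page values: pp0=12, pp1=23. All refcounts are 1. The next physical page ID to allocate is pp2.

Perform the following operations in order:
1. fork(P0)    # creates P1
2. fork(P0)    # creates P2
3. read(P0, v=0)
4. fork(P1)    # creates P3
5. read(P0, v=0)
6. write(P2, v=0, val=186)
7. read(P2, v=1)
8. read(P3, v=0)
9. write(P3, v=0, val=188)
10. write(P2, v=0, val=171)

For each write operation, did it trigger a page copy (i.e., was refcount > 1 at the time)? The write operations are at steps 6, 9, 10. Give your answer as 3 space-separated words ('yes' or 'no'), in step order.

Op 1: fork(P0) -> P1. 2 ppages; refcounts: pp0:2 pp1:2
Op 2: fork(P0) -> P2. 2 ppages; refcounts: pp0:3 pp1:3
Op 3: read(P0, v0) -> 12. No state change.
Op 4: fork(P1) -> P3. 2 ppages; refcounts: pp0:4 pp1:4
Op 5: read(P0, v0) -> 12. No state change.
Op 6: write(P2, v0, 186). refcount(pp0)=4>1 -> COPY to pp2. 3 ppages; refcounts: pp0:3 pp1:4 pp2:1
Op 7: read(P2, v1) -> 23. No state change.
Op 8: read(P3, v0) -> 12. No state change.
Op 9: write(P3, v0, 188). refcount(pp0)=3>1 -> COPY to pp3. 4 ppages; refcounts: pp0:2 pp1:4 pp2:1 pp3:1
Op 10: write(P2, v0, 171). refcount(pp2)=1 -> write in place. 4 ppages; refcounts: pp0:2 pp1:4 pp2:1 pp3:1

yes yes no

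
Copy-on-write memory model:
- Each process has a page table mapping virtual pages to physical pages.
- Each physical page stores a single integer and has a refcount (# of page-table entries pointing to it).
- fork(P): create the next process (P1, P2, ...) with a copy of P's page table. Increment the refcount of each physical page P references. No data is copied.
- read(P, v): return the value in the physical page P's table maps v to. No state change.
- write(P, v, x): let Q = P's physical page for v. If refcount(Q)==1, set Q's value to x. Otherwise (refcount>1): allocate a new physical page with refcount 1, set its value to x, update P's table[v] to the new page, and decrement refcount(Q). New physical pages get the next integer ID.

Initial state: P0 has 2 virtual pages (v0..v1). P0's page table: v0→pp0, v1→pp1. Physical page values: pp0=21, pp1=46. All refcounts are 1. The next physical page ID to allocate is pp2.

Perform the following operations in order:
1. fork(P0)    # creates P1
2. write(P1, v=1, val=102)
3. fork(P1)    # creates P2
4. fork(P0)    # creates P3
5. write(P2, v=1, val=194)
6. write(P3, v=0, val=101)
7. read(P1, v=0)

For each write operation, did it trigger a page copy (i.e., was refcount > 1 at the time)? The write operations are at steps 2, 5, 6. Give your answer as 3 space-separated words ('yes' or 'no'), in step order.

Op 1: fork(P0) -> P1. 2 ppages; refcounts: pp0:2 pp1:2
Op 2: write(P1, v1, 102). refcount(pp1)=2>1 -> COPY to pp2. 3 ppages; refcounts: pp0:2 pp1:1 pp2:1
Op 3: fork(P1) -> P2. 3 ppages; refcounts: pp0:3 pp1:1 pp2:2
Op 4: fork(P0) -> P3. 3 ppages; refcounts: pp0:4 pp1:2 pp2:2
Op 5: write(P2, v1, 194). refcount(pp2)=2>1 -> COPY to pp3. 4 ppages; refcounts: pp0:4 pp1:2 pp2:1 pp3:1
Op 6: write(P3, v0, 101). refcount(pp0)=4>1 -> COPY to pp4. 5 ppages; refcounts: pp0:3 pp1:2 pp2:1 pp3:1 pp4:1
Op 7: read(P1, v0) -> 21. No state change.

yes yes yes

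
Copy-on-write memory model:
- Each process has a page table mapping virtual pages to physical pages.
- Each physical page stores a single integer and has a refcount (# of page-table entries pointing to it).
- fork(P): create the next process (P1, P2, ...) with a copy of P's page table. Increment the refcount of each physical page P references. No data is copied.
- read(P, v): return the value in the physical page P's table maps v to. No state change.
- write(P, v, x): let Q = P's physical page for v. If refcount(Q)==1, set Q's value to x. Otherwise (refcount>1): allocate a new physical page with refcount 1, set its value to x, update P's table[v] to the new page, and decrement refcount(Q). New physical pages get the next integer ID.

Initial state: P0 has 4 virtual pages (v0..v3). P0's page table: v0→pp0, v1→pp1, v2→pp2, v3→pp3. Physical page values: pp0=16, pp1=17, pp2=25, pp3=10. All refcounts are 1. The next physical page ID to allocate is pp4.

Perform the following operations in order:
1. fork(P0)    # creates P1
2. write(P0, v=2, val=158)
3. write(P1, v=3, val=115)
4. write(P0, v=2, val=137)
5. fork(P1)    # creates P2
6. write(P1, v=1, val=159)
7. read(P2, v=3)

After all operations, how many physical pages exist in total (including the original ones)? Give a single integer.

Op 1: fork(P0) -> P1. 4 ppages; refcounts: pp0:2 pp1:2 pp2:2 pp3:2
Op 2: write(P0, v2, 158). refcount(pp2)=2>1 -> COPY to pp4. 5 ppages; refcounts: pp0:2 pp1:2 pp2:1 pp3:2 pp4:1
Op 3: write(P1, v3, 115). refcount(pp3)=2>1 -> COPY to pp5. 6 ppages; refcounts: pp0:2 pp1:2 pp2:1 pp3:1 pp4:1 pp5:1
Op 4: write(P0, v2, 137). refcount(pp4)=1 -> write in place. 6 ppages; refcounts: pp0:2 pp1:2 pp2:1 pp3:1 pp4:1 pp5:1
Op 5: fork(P1) -> P2. 6 ppages; refcounts: pp0:3 pp1:3 pp2:2 pp3:1 pp4:1 pp5:2
Op 6: write(P1, v1, 159). refcount(pp1)=3>1 -> COPY to pp6. 7 ppages; refcounts: pp0:3 pp1:2 pp2:2 pp3:1 pp4:1 pp5:2 pp6:1
Op 7: read(P2, v3) -> 115. No state change.

Answer: 7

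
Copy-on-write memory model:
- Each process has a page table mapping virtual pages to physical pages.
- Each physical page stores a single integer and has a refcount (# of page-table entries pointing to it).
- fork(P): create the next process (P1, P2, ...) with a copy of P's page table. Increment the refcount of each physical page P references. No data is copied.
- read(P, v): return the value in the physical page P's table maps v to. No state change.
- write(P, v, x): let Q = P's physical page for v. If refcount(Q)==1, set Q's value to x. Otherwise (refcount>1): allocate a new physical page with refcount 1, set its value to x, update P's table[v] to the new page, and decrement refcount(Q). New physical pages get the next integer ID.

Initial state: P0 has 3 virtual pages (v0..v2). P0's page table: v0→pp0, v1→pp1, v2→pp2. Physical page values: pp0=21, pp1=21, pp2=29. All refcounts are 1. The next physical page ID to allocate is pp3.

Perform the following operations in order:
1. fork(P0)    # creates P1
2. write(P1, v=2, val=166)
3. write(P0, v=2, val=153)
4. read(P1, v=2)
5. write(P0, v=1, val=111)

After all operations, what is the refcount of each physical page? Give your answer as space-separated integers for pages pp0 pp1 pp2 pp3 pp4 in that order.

Op 1: fork(P0) -> P1. 3 ppages; refcounts: pp0:2 pp1:2 pp2:2
Op 2: write(P1, v2, 166). refcount(pp2)=2>1 -> COPY to pp3. 4 ppages; refcounts: pp0:2 pp1:2 pp2:1 pp3:1
Op 3: write(P0, v2, 153). refcount(pp2)=1 -> write in place. 4 ppages; refcounts: pp0:2 pp1:2 pp2:1 pp3:1
Op 4: read(P1, v2) -> 166. No state change.
Op 5: write(P0, v1, 111). refcount(pp1)=2>1 -> COPY to pp4. 5 ppages; refcounts: pp0:2 pp1:1 pp2:1 pp3:1 pp4:1

Answer: 2 1 1 1 1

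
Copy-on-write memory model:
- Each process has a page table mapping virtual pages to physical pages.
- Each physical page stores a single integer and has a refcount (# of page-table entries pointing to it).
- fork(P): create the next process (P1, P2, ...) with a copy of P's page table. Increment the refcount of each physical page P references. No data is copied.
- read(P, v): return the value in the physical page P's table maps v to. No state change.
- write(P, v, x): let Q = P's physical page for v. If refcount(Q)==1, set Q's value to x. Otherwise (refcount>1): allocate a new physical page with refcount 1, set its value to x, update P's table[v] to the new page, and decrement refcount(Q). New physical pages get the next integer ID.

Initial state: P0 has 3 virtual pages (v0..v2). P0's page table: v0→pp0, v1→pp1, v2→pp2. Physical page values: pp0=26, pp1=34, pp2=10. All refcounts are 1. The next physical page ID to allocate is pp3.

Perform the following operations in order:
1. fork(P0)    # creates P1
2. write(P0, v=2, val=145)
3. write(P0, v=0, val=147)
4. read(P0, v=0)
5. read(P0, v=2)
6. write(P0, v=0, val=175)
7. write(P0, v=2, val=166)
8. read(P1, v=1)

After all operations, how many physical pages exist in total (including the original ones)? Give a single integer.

Op 1: fork(P0) -> P1. 3 ppages; refcounts: pp0:2 pp1:2 pp2:2
Op 2: write(P0, v2, 145). refcount(pp2)=2>1 -> COPY to pp3. 4 ppages; refcounts: pp0:2 pp1:2 pp2:1 pp3:1
Op 3: write(P0, v0, 147). refcount(pp0)=2>1 -> COPY to pp4. 5 ppages; refcounts: pp0:1 pp1:2 pp2:1 pp3:1 pp4:1
Op 4: read(P0, v0) -> 147. No state change.
Op 5: read(P0, v2) -> 145. No state change.
Op 6: write(P0, v0, 175). refcount(pp4)=1 -> write in place. 5 ppages; refcounts: pp0:1 pp1:2 pp2:1 pp3:1 pp4:1
Op 7: write(P0, v2, 166). refcount(pp3)=1 -> write in place. 5 ppages; refcounts: pp0:1 pp1:2 pp2:1 pp3:1 pp4:1
Op 8: read(P1, v1) -> 34. No state change.

Answer: 5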